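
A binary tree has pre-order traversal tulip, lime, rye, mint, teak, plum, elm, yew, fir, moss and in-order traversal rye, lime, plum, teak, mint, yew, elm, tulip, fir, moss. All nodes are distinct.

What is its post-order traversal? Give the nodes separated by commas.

The first element of pre-order is the root; it splits in-order into left and right subtrees.
Root tulip: left subtree has 7 nodes {rye, lime, plum, teak, mint, yew, elm}, right has 2 {fir, moss}.
  Root lime: left subtree has 1 node {rye}, right has 5 {plum, teak, mint, yew, elm}.
    Root mint: left subtree has 2 nodes {plum, teak}, right has 2 {yew, elm}.
      Root teak: left subtree has 1 node {plum}, right has 0 { }.
      Root elm: left subtree has 1 node {yew}, right has 0 { }.
  Root fir: left subtree has 0 nodes { }, right has 1 {moss}.

rye, plum, teak, yew, elm, mint, lime, moss, fir, tulip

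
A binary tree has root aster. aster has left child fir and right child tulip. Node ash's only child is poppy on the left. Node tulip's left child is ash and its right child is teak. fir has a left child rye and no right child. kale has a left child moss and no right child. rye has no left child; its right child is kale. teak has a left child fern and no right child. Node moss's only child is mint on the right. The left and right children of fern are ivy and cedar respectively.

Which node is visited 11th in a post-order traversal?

teak

Post-order visits the left subtree, then the right subtree, then the node.
At aster: go left to fir.
  At fir: go left to rye.
    At rye: no left child.
    At rye: go right to kale.
      At kale: go left to moss.
        At moss: no left child.
        At moss: go right to mint.
          mint is a leaf — visit mint.
        Visit moss.
      At kale: no right child.
      Visit kale.
    Visit rye.
  At fir: no right child.
  Visit fir.
At aster: go right to tulip.
  At tulip: go left to ash.
    At ash: go left to poppy.
      poppy is a leaf — visit poppy.
    At ash: no right child.
    Visit ash.
  At tulip: go right to teak.
    At teak: go left to fern.
      At fern: go left to ivy.
        ivy is a leaf — visit ivy.
      At fern: go right to cedar.
        cedar is a leaf — visit cedar.
      Visit fern.
    At teak: no right child.
    Visit teak.
  Visit tulip.
Visit aster.
Full post-order sequence: mint, moss, kale, rye, fir, poppy, ash, ivy, cedar, fern, teak, tulip, aster.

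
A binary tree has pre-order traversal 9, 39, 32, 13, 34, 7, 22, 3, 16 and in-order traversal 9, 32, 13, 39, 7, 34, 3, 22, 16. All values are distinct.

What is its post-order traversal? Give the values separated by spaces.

The first element of pre-order is the root; it splits in-order into left and right subtrees.
Root 9: left subtree has 0 nodes { }, right has 8 {32, 13, 39, 7, 34, 3, 22, 16}.
  Root 39: left subtree has 2 nodes {32, 13}, right has 5 {7, 34, 3, 22, 16}.
    Root 32: left subtree has 0 nodes { }, right has 1 {13}.
    Root 34: left subtree has 1 node {7}, right has 3 {3, 22, 16}.
      Root 22: left subtree has 1 node {3}, right has 1 {16}.

13 32 7 3 16 22 34 39 9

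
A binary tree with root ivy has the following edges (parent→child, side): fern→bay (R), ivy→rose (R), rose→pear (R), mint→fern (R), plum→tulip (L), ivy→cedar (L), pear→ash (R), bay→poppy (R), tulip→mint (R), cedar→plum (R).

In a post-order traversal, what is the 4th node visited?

Post-order visits the left subtree, then the right subtree, then the node.
At ivy: go left to cedar.
  At cedar: no left child.
  At cedar: go right to plum.
    At plum: go left to tulip.
      At tulip: no left child.
      At tulip: go right to mint.
        At mint: no left child.
        At mint: go right to fern.
          At fern: no left child.
          At fern: go right to bay.
            At bay: no left child.
            At bay: go right to poppy.
              poppy is a leaf — visit poppy.
            Visit bay.
          Visit fern.
        Visit mint.
      Visit tulip.
    At plum: no right child.
    Visit plum.
  Visit cedar.
At ivy: go right to rose.
  At rose: no left child.
  At rose: go right to pear.
    At pear: no left child.
    At pear: go right to ash.
      ash is a leaf — visit ash.
    Visit pear.
  Visit rose.
Visit ivy.
Full post-order sequence: poppy, bay, fern, mint, tulip, plum, cedar, ash, pear, rose, ivy.

mint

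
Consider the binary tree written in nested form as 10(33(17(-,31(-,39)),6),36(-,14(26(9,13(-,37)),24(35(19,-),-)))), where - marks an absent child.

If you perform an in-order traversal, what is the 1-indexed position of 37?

11

In-order visits the left subtree, then the node, then the right subtree.
At 10: go left to 33.
  At 33: go left to 17.
    At 17: no left child.
    Visit 17.
    At 17: go right to 31.
      At 31: no left child.
      Visit 31.
      At 31: go right to 39.
        39 is a leaf — visit 39.
  Visit 33.
  At 33: go right to 6.
    6 is a leaf — visit 6.
Visit 10.
At 10: go right to 36.
  At 36: no left child.
  Visit 36.
  At 36: go right to 14.
    At 14: go left to 26.
      At 26: go left to 9.
        9 is a leaf — visit 9.
      Visit 26.
      At 26: go right to 13.
        At 13: no left child.
        Visit 13.
        At 13: go right to 37.
          37 is a leaf — visit 37.
    Visit 14.
    At 14: go right to 24.
      At 24: go left to 35.
        At 35: go left to 19.
          19 is a leaf — visit 19.
        Visit 35.
        At 35: no right child.
      Visit 24.
      At 24: no right child.
Full in-order sequence: 17, 31, 39, 33, 6, 10, 36, 9, 26, 13, 37, 14, 19, 35, 24.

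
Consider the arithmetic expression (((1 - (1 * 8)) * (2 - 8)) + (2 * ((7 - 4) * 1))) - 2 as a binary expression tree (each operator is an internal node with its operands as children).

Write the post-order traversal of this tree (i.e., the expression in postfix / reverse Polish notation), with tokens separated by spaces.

1 1 8 * - 2 8 - * 2 7 4 - 1 * * + 2 -

Post-order on an expression tree gives postfix notation: for each operator, emit left operand, right operand, then the operator.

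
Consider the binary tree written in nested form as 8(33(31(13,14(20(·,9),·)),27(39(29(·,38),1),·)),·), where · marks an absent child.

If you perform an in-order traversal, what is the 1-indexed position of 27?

11

In-order visits the left subtree, then the node, then the right subtree.
At 8: go left to 33.
  At 33: go left to 31.
    At 31: go left to 13.
      13 is a leaf — visit 13.
    Visit 31.
    At 31: go right to 14.
      At 14: go left to 20.
        At 20: no left child.
        Visit 20.
        At 20: go right to 9.
          9 is a leaf — visit 9.
      Visit 14.
      At 14: no right child.
  Visit 33.
  At 33: go right to 27.
    At 27: go left to 39.
      At 39: go left to 29.
        At 29: no left child.
        Visit 29.
        At 29: go right to 38.
          38 is a leaf — visit 38.
      Visit 39.
      At 39: go right to 1.
        1 is a leaf — visit 1.
    Visit 27.
    At 27: no right child.
Visit 8.
At 8: no right child.
Full in-order sequence: 13, 31, 20, 9, 14, 33, 29, 38, 39, 1, 27, 8.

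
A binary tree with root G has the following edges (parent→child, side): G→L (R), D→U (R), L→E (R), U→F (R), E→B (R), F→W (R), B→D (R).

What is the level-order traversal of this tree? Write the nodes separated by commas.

G, L, E, B, D, U, F, W

Level-order visits nodes level by level from the root, left to right within each level.
Level 0: G
Level 1: L
Level 2: E
Level 3: B
Level 4: D
Level 5: U
Level 6: F
Level 7: W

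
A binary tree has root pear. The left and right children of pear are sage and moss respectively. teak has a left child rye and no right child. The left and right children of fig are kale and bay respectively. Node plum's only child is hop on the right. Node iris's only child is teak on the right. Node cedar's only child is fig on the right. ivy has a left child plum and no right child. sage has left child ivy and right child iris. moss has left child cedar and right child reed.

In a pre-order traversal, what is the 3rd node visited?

Pre-order visits the node, then its left subtree, then its right subtree.
Visit pear.
At pear: go left to sage.
  Visit sage.
  At sage: go left to ivy.
    Visit ivy.
    At ivy: go left to plum.
      Visit plum.
      At plum: no left child.
      At plum: go right to hop.
        hop is a leaf — visit hop.
    At ivy: no right child.
  At sage: go right to iris.
    Visit iris.
    At iris: no left child.
    At iris: go right to teak.
      Visit teak.
      At teak: go left to rye.
        rye is a leaf — visit rye.
      At teak: no right child.
At pear: go right to moss.
  Visit moss.
  At moss: go left to cedar.
    Visit cedar.
    At cedar: no left child.
    At cedar: go right to fig.
      Visit fig.
      At fig: go left to kale.
        kale is a leaf — visit kale.
      At fig: go right to bay.
        bay is a leaf — visit bay.
  At moss: go right to reed.
    reed is a leaf — visit reed.
Full pre-order sequence: pear, sage, ivy, plum, hop, iris, teak, rye, moss, cedar, fig, kale, bay, reed.

ivy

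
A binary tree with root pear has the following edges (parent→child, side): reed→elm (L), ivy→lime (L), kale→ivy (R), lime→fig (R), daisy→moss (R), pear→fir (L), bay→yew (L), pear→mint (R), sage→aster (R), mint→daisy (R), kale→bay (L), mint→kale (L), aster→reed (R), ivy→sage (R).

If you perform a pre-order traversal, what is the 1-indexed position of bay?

Pre-order visits the node, then its left subtree, then its right subtree.
Visit pear.
At pear: go left to fir.
  fir is a leaf — visit fir.
At pear: go right to mint.
  Visit mint.
  At mint: go left to kale.
    Visit kale.
    At kale: go left to bay.
      Visit bay.
      At bay: go left to yew.
        yew is a leaf — visit yew.
      At bay: no right child.
    At kale: go right to ivy.
      Visit ivy.
      At ivy: go left to lime.
        Visit lime.
        At lime: no left child.
        At lime: go right to fig.
          fig is a leaf — visit fig.
      At ivy: go right to sage.
        Visit sage.
        At sage: no left child.
        At sage: go right to aster.
          Visit aster.
          At aster: no left child.
          At aster: go right to reed.
            Visit reed.
            At reed: go left to elm.
              elm is a leaf — visit elm.
            At reed: no right child.
  At mint: go right to daisy.
    Visit daisy.
    At daisy: no left child.
    At daisy: go right to moss.
      moss is a leaf — visit moss.
Full pre-order sequence: pear, fir, mint, kale, bay, yew, ivy, lime, fig, sage, aster, reed, elm, daisy, moss.

5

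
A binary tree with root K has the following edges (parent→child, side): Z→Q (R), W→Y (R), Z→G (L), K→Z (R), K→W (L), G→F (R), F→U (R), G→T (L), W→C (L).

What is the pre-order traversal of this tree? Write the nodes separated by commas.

Pre-order visits the node, then its left subtree, then its right subtree.
Visit K.
At K: go left to W.
  Visit W.
  At W: go left to C.
    C is a leaf — visit C.
  At W: go right to Y.
    Y is a leaf — visit Y.
At K: go right to Z.
  Visit Z.
  At Z: go left to G.
    Visit G.
    At G: go left to T.
      T is a leaf — visit T.
    At G: go right to F.
      Visit F.
      At F: no left child.
      At F: go right to U.
        U is a leaf — visit U.
  At Z: go right to Q.
    Q is a leaf — visit Q.

K, W, C, Y, Z, G, T, F, U, Q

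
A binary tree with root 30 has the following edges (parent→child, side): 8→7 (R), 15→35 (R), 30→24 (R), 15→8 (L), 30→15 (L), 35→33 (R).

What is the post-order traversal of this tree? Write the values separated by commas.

Post-order visits the left subtree, then the right subtree, then the node.
At 30: go left to 15.
  At 15: go left to 8.
    At 8: no left child.
    At 8: go right to 7.
      7 is a leaf — visit 7.
    Visit 8.
  At 15: go right to 35.
    At 35: no left child.
    At 35: go right to 33.
      33 is a leaf — visit 33.
    Visit 35.
  Visit 15.
At 30: go right to 24.
  24 is a leaf — visit 24.
Visit 30.

7, 8, 33, 35, 15, 24, 30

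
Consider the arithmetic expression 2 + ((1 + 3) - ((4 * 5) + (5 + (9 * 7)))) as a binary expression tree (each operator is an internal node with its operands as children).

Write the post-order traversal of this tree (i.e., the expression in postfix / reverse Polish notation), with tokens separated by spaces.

2 1 3 + 4 5 * 5 9 7 * + + - +

Post-order on an expression tree gives postfix notation: for each operator, emit left operand, right operand, then the operator.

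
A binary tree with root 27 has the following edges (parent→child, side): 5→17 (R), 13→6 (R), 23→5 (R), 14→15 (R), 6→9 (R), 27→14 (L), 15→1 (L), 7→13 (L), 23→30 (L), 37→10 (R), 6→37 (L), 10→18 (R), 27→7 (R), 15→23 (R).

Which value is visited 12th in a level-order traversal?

Level-order visits nodes level by level from the root, left to right within each level.
Level 0: 27
Level 1: 14, 7
Level 2: 15, 13
Level 3: 1, 23, 6
Level 4: 30, 5, 37, 9
Level 5: 17, 10
Level 6: 18
Full level-order sequence: 27, 14, 7, 15, 13, 1, 23, 6, 30, 5, 37, 9, 17, 10, 18.

9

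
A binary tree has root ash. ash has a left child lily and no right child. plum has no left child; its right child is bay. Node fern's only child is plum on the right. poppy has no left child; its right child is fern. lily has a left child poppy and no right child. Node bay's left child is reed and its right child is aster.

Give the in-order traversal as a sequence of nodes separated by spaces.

poppy fern plum reed bay aster lily ash

In-order visits the left subtree, then the node, then the right subtree.
At ash: go left to lily.
  At lily: go left to poppy.
    At poppy: no left child.
    Visit poppy.
    At poppy: go right to fern.
      At fern: no left child.
      Visit fern.
      At fern: go right to plum.
        At plum: no left child.
        Visit plum.
        At plum: go right to bay.
          At bay: go left to reed.
            reed is a leaf — visit reed.
          Visit bay.
          At bay: go right to aster.
            aster is a leaf — visit aster.
  Visit lily.
  At lily: no right child.
Visit ash.
At ash: no right child.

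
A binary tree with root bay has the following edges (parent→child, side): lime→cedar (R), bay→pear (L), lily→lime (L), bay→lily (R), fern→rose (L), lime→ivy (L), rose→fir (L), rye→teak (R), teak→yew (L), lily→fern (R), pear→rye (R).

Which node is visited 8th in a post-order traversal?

fir

Post-order visits the left subtree, then the right subtree, then the node.
At bay: go left to pear.
  At pear: no left child.
  At pear: go right to rye.
    At rye: no left child.
    At rye: go right to teak.
      At teak: go left to yew.
        yew is a leaf — visit yew.
      At teak: no right child.
      Visit teak.
    Visit rye.
  Visit pear.
At bay: go right to lily.
  At lily: go left to lime.
    At lime: go left to ivy.
      ivy is a leaf — visit ivy.
    At lime: go right to cedar.
      cedar is a leaf — visit cedar.
    Visit lime.
  At lily: go right to fern.
    At fern: go left to rose.
      At rose: go left to fir.
        fir is a leaf — visit fir.
      At rose: no right child.
      Visit rose.
    At fern: no right child.
    Visit fern.
  Visit lily.
Visit bay.
Full post-order sequence: yew, teak, rye, pear, ivy, cedar, lime, fir, rose, fern, lily, bay.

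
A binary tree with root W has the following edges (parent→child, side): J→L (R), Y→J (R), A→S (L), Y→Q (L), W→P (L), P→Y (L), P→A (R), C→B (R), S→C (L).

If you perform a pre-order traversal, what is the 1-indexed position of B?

Pre-order visits the node, then its left subtree, then its right subtree.
Visit W.
At W: go left to P.
  Visit P.
  At P: go left to Y.
    Visit Y.
    At Y: go left to Q.
      Q is a leaf — visit Q.
    At Y: go right to J.
      Visit J.
      At J: no left child.
      At J: go right to L.
        L is a leaf — visit L.
  At P: go right to A.
    Visit A.
    At A: go left to S.
      Visit S.
      At S: go left to C.
        Visit C.
        At C: no left child.
        At C: go right to B.
          B is a leaf — visit B.
      At S: no right child.
    At A: no right child.
At W: no right child.
Full pre-order sequence: W, P, Y, Q, J, L, A, S, C, B.

10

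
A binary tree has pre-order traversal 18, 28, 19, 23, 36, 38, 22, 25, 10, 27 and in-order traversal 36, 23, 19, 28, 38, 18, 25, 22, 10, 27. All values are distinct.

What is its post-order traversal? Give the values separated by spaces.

36 23 19 38 28 25 27 10 22 18

The first element of pre-order is the root; it splits in-order into left and right subtrees.
Root 18: left subtree has 5 nodes {36, 23, 19, 28, 38}, right has 4 {25, 22, 10, 27}.
  Root 28: left subtree has 3 nodes {36, 23, 19}, right has 1 {38}.
    Root 19: left subtree has 2 nodes {36, 23}, right has 0 { }.
      Root 23: left subtree has 1 node {36}, right has 0 { }.
  Root 22: left subtree has 1 node {25}, right has 2 {10, 27}.
    Root 10: left subtree has 0 nodes { }, right has 1 {27}.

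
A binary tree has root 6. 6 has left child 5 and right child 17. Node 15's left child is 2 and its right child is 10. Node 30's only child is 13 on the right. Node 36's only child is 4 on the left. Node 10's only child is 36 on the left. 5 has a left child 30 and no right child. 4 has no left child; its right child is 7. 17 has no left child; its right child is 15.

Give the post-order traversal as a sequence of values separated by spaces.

13 30 5 2 7 4 36 10 15 17 6

Post-order visits the left subtree, then the right subtree, then the node.
At 6: go left to 5.
  At 5: go left to 30.
    At 30: no left child.
    At 30: go right to 13.
      13 is a leaf — visit 13.
    Visit 30.
  At 5: no right child.
  Visit 5.
At 6: go right to 17.
  At 17: no left child.
  At 17: go right to 15.
    At 15: go left to 2.
      2 is a leaf — visit 2.
    At 15: go right to 10.
      At 10: go left to 36.
        At 36: go left to 4.
          At 4: no left child.
          At 4: go right to 7.
            7 is a leaf — visit 7.
          Visit 4.
        At 36: no right child.
        Visit 36.
      At 10: no right child.
      Visit 10.
    Visit 15.
  Visit 17.
Visit 6.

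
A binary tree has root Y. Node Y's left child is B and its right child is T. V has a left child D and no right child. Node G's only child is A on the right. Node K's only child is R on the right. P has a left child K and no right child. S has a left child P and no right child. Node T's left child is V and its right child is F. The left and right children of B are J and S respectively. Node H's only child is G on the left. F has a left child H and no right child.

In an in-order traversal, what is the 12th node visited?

In-order visits the left subtree, then the node, then the right subtree.
At Y: go left to B.
  At B: go left to J.
    J is a leaf — visit J.
  Visit B.
  At B: go right to S.
    At S: go left to P.
      At P: go left to K.
        At K: no left child.
        Visit K.
        At K: go right to R.
          R is a leaf — visit R.
      Visit P.
      At P: no right child.
    Visit S.
    At S: no right child.
Visit Y.
At Y: go right to T.
  At T: go left to V.
    At V: go left to D.
      D is a leaf — visit D.
    Visit V.
    At V: no right child.
  Visit T.
  At T: go right to F.
    At F: go left to H.
      At H: go left to G.
        At G: no left child.
        Visit G.
        At G: go right to A.
          A is a leaf — visit A.
      Visit H.
      At H: no right child.
    Visit F.
    At F: no right child.
Full in-order sequence: J, B, K, R, P, S, Y, D, V, T, G, A, H, F.

A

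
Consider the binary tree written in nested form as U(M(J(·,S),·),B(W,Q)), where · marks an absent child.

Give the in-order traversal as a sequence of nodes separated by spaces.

In-order visits the left subtree, then the node, then the right subtree.
At U: go left to M.
  At M: go left to J.
    At J: no left child.
    Visit J.
    At J: go right to S.
      S is a leaf — visit S.
  Visit M.
  At M: no right child.
Visit U.
At U: go right to B.
  At B: go left to W.
    W is a leaf — visit W.
  Visit B.
  At B: go right to Q.
    Q is a leaf — visit Q.

J S M U W B Q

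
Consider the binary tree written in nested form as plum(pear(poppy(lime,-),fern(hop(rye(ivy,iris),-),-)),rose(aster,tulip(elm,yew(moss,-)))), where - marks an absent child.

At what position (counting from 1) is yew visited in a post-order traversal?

Post-order visits the left subtree, then the right subtree, then the node.
At plum: go left to pear.
  At pear: go left to poppy.
    At poppy: go left to lime.
      lime is a leaf — visit lime.
    At poppy: no right child.
    Visit poppy.
  At pear: go right to fern.
    At fern: go left to hop.
      At hop: go left to rye.
        At rye: go left to ivy.
          ivy is a leaf — visit ivy.
        At rye: go right to iris.
          iris is a leaf — visit iris.
        Visit rye.
      At hop: no right child.
      Visit hop.
    At fern: no right child.
    Visit fern.
  Visit pear.
At plum: go right to rose.
  At rose: go left to aster.
    aster is a leaf — visit aster.
  At rose: go right to tulip.
    At tulip: go left to elm.
      elm is a leaf — visit elm.
    At tulip: go right to yew.
      At yew: go left to moss.
        moss is a leaf — visit moss.
      At yew: no right child.
      Visit yew.
    Visit tulip.
  Visit rose.
Visit plum.
Full post-order sequence: lime, poppy, ivy, iris, rye, hop, fern, pear, aster, elm, moss, yew, tulip, rose, plum.

12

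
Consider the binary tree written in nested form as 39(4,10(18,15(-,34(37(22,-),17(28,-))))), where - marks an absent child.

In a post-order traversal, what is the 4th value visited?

37

Post-order visits the left subtree, then the right subtree, then the node.
At 39: go left to 4.
  4 is a leaf — visit 4.
At 39: go right to 10.
  At 10: go left to 18.
    18 is a leaf — visit 18.
  At 10: go right to 15.
    At 15: no left child.
    At 15: go right to 34.
      At 34: go left to 37.
        At 37: go left to 22.
          22 is a leaf — visit 22.
        At 37: no right child.
        Visit 37.
      At 34: go right to 17.
        At 17: go left to 28.
          28 is a leaf — visit 28.
        At 17: no right child.
        Visit 17.
      Visit 34.
    Visit 15.
  Visit 10.
Visit 39.
Full post-order sequence: 4, 18, 22, 37, 28, 17, 34, 15, 10, 39.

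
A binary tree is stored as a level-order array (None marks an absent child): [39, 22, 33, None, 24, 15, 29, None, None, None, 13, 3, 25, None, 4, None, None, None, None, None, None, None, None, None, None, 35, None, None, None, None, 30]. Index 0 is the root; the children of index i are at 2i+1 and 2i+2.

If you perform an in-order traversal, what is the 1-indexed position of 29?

10

In-order visits the left subtree, then the node, then the right subtree.
At 39: go left to 22.
  At 22: no left child.
  Visit 22.
  At 22: go right to 24.
    At 24: no left child.
    Visit 24.
    At 24: go right to 13.
      13 is a leaf — visit 13.
Visit 39.
At 39: go right to 33.
  At 33: go left to 15.
    At 15: go left to 3.
      3 is a leaf — visit 3.
    Visit 15.
    At 15: go right to 25.
      At 25: go left to 35.
        35 is a leaf — visit 35.
      Visit 25.
      At 25: no right child.
  Visit 33.
  At 33: go right to 29.
    At 29: no left child.
    Visit 29.
    At 29: go right to 4.
      At 4: no left child.
      Visit 4.
      At 4: go right to 30.
        30 is a leaf — visit 30.
Full in-order sequence: 22, 24, 13, 39, 3, 15, 35, 25, 33, 29, 4, 30.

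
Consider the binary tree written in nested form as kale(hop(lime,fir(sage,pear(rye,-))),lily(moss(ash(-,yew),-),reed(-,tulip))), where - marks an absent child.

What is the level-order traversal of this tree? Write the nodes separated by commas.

Level-order visits nodes level by level from the root, left to right within each level.
Level 0: kale
Level 1: hop, lily
Level 2: lime, fir, moss, reed
Level 3: sage, pear, ash, tulip
Level 4: rye, yew

kale, hop, lily, lime, fir, moss, reed, sage, pear, ash, tulip, rye, yew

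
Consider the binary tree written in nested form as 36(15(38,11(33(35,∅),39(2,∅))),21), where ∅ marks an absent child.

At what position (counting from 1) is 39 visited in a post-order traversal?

5

Post-order visits the left subtree, then the right subtree, then the node.
At 36: go left to 15.
  At 15: go left to 38.
    38 is a leaf — visit 38.
  At 15: go right to 11.
    At 11: go left to 33.
      At 33: go left to 35.
        35 is a leaf — visit 35.
      At 33: no right child.
      Visit 33.
    At 11: go right to 39.
      At 39: go left to 2.
        2 is a leaf — visit 2.
      At 39: no right child.
      Visit 39.
    Visit 11.
  Visit 15.
At 36: go right to 21.
  21 is a leaf — visit 21.
Visit 36.
Full post-order sequence: 38, 35, 33, 2, 39, 11, 15, 21, 36.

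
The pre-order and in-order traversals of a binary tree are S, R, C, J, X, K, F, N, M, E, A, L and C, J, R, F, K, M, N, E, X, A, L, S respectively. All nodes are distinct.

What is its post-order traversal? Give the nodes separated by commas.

The first element of pre-order is the root; it splits in-order into left and right subtrees.
Root S: left subtree has 11 nodes {C, J, R, F, K, M, N, E, X, A, L}, right has 0 { }.
  Root R: left subtree has 2 nodes {C, J}, right has 8 {F, K, M, N, E, X, A, L}.
    Root C: left subtree has 0 nodes { }, right has 1 {J}.
    Root X: left subtree has 5 nodes {F, K, M, N, E}, right has 2 {A, L}.
      Root K: left subtree has 1 node {F}, right has 3 {M, N, E}.
        Root N: left subtree has 1 node {M}, right has 1 {E}.
      Root A: left subtree has 0 nodes { }, right has 1 {L}.

J, C, F, M, E, N, K, L, A, X, R, S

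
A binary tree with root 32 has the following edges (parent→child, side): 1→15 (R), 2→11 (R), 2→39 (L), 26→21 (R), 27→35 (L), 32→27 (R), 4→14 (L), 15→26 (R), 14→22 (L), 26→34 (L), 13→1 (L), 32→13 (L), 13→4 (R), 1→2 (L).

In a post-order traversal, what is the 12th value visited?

Post-order visits the left subtree, then the right subtree, then the node.
At 32: go left to 13.
  At 13: go left to 1.
    At 1: go left to 2.
      At 2: go left to 39.
        39 is a leaf — visit 39.
      At 2: go right to 11.
        11 is a leaf — visit 11.
      Visit 2.
    At 1: go right to 15.
      At 15: no left child.
      At 15: go right to 26.
        At 26: go left to 34.
          34 is a leaf — visit 34.
        At 26: go right to 21.
          21 is a leaf — visit 21.
        Visit 26.
      Visit 15.
    Visit 1.
  At 13: go right to 4.
    At 4: go left to 14.
      At 14: go left to 22.
        22 is a leaf — visit 22.
      At 14: no right child.
      Visit 14.
    At 4: no right child.
    Visit 4.
  Visit 13.
At 32: go right to 27.
  At 27: go left to 35.
    35 is a leaf — visit 35.
  At 27: no right child.
  Visit 27.
Visit 32.
Full post-order sequence: 39, 11, 2, 34, 21, 26, 15, 1, 22, 14, 4, 13, 35, 27, 32.

13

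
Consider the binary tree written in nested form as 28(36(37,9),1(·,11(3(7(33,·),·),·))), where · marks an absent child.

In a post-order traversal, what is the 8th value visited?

Post-order visits the left subtree, then the right subtree, then the node.
At 28: go left to 36.
  At 36: go left to 37.
    37 is a leaf — visit 37.
  At 36: go right to 9.
    9 is a leaf — visit 9.
  Visit 36.
At 28: go right to 1.
  At 1: no left child.
  At 1: go right to 11.
    At 11: go left to 3.
      At 3: go left to 7.
        At 7: go left to 33.
          33 is a leaf — visit 33.
        At 7: no right child.
        Visit 7.
      At 3: no right child.
      Visit 3.
    At 11: no right child.
    Visit 11.
  Visit 1.
Visit 28.
Full post-order sequence: 37, 9, 36, 33, 7, 3, 11, 1, 28.

1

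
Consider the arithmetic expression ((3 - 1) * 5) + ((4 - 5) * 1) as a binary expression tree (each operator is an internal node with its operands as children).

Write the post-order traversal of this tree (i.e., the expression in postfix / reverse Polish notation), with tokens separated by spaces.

3 1 - 5 * 4 5 - 1 * +

Post-order on an expression tree gives postfix notation: for each operator, emit left operand, right operand, then the operator.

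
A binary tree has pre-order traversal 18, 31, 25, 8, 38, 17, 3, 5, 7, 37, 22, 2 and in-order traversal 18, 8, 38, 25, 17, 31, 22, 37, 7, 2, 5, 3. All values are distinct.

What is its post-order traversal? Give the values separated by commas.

The first element of pre-order is the root; it splits in-order into left and right subtrees.
Root 18: left subtree has 0 nodes { }, right has 11 {8, 38, 25, 17, 31, 22, 37, 7, 2, 5, 3}.
  Root 31: left subtree has 4 nodes {8, 38, 25, 17}, right has 6 {22, 37, 7, 2, 5, 3}.
    Root 25: left subtree has 2 nodes {8, 38}, right has 1 {17}.
      Root 8: left subtree has 0 nodes { }, right has 1 {38}.
    Root 3: left subtree has 5 nodes {22, 37, 7, 2, 5}, right has 0 { }.
      Root 5: left subtree has 4 nodes {22, 37, 7, 2}, right has 0 { }.
        Root 7: left subtree has 2 nodes {22, 37}, right has 1 {2}.
          Root 37: left subtree has 1 node {22}, right has 0 { }.

38, 8, 17, 25, 22, 37, 2, 7, 5, 3, 31, 18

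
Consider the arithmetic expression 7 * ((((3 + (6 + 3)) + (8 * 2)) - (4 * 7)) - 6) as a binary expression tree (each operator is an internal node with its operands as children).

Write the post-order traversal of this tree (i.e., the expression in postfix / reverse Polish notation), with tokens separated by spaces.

Post-order on an expression tree gives postfix notation: for each operator, emit left operand, right operand, then the operator.

7 3 6 3 + + 8 2 * + 4 7 * - 6 - *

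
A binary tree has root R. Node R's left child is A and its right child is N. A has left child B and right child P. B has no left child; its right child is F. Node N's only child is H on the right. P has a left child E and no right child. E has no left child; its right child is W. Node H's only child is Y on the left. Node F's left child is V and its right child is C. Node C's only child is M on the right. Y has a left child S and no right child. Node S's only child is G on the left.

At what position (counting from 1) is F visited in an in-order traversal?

In-order visits the left subtree, then the node, then the right subtree.
At R: go left to A.
  At A: go left to B.
    At B: no left child.
    Visit B.
    At B: go right to F.
      At F: go left to V.
        V is a leaf — visit V.
      Visit F.
      At F: go right to C.
        At C: no left child.
        Visit C.
        At C: go right to M.
          M is a leaf — visit M.
  Visit A.
  At A: go right to P.
    At P: go left to E.
      At E: no left child.
      Visit E.
      At E: go right to W.
        W is a leaf — visit W.
    Visit P.
    At P: no right child.
Visit R.
At R: go right to N.
  At N: no left child.
  Visit N.
  At N: go right to H.
    At H: go left to Y.
      At Y: go left to S.
        At S: go left to G.
          G is a leaf — visit G.
        Visit S.
        At S: no right child.
      Visit Y.
      At Y: no right child.
    Visit H.
    At H: no right child.
Full in-order sequence: B, V, F, C, M, A, E, W, P, R, N, G, S, Y, H.

3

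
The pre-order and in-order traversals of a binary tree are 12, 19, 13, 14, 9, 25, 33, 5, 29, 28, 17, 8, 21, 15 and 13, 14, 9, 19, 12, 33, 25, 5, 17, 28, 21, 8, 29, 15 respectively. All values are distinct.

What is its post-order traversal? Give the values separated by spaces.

The first element of pre-order is the root; it splits in-order into left and right subtrees.
Root 12: left subtree has 4 nodes {13, 14, 9, 19}, right has 9 {33, 25, 5, 17, 28, 21, 8, 29, 15}.
  Root 19: left subtree has 3 nodes {13, 14, 9}, right has 0 { }.
    Root 13: left subtree has 0 nodes { }, right has 2 {14, 9}.
      Root 14: left subtree has 0 nodes { }, right has 1 {9}.
  Root 25: left subtree has 1 node {33}, right has 7 {5, 17, 28, 21, 8, 29, 15}.
    Root 5: left subtree has 0 nodes { }, right has 6 {17, 28, 21, 8, 29, 15}.
      Root 29: left subtree has 4 nodes {17, 28, 21, 8}, right has 1 {15}.
        Root 28: left subtree has 1 node {17}, right has 2 {21, 8}.
          Root 8: left subtree has 1 node {21}, right has 0 { }.

9 14 13 19 33 17 21 8 28 15 29 5 25 12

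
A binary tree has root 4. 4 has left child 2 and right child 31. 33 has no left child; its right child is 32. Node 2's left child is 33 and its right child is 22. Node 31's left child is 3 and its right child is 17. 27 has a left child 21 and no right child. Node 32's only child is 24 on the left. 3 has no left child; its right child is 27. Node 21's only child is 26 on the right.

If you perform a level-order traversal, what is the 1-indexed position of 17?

7

Level-order visits nodes level by level from the root, left to right within each level.
Level 0: 4
Level 1: 2, 31
Level 2: 33, 22, 3, 17
Level 3: 32, 27
Level 4: 24, 21
Level 5: 26
Full level-order sequence: 4, 2, 31, 33, 22, 3, 17, 32, 27, 24, 21, 26.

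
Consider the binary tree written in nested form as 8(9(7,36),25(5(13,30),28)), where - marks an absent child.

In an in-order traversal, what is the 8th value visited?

In-order visits the left subtree, then the node, then the right subtree.
At 8: go left to 9.
  At 9: go left to 7.
    7 is a leaf — visit 7.
  Visit 9.
  At 9: go right to 36.
    36 is a leaf — visit 36.
Visit 8.
At 8: go right to 25.
  At 25: go left to 5.
    At 5: go left to 13.
      13 is a leaf — visit 13.
    Visit 5.
    At 5: go right to 30.
      30 is a leaf — visit 30.
  Visit 25.
  At 25: go right to 28.
    28 is a leaf — visit 28.
Full in-order sequence: 7, 9, 36, 8, 13, 5, 30, 25, 28.

25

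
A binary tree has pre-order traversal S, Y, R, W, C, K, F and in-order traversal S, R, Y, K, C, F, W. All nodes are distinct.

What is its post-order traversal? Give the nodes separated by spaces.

R K F C W Y S

The first element of pre-order is the root; it splits in-order into left and right subtrees.
Root S: left subtree has 0 nodes { }, right has 6 {R, Y, K, C, F, W}.
  Root Y: left subtree has 1 node {R}, right has 4 {K, C, F, W}.
    Root W: left subtree has 3 nodes {K, C, F}, right has 0 { }.
      Root C: left subtree has 1 node {K}, right has 1 {F}.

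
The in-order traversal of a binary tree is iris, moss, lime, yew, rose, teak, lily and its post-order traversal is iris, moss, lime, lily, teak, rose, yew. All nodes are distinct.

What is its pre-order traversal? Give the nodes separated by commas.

yew, lime, moss, iris, rose, teak, lily

The last element of post-order is the root; it splits in-order into left and right subtrees.
Root yew: left subtree has 3 nodes {iris, moss, lime}, right has 3 {rose, teak, lily}.
  Root lime: left subtree has 2 nodes {iris, moss}, right has 0 { }.
    Root moss: left subtree has 1 node {iris}, right has 0 { }.
  Root rose: left subtree has 0 nodes { }, right has 2 {teak, lily}.
    Root teak: left subtree has 0 nodes { }, right has 1 {lily}.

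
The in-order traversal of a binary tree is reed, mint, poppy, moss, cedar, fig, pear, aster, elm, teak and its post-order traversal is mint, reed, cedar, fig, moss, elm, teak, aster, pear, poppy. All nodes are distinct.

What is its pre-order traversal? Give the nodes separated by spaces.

The last element of post-order is the root; it splits in-order into left and right subtrees.
Root poppy: left subtree has 2 nodes {reed, mint}, right has 7 {moss, cedar, fig, pear, aster, elm, teak}.
  Root reed: left subtree has 0 nodes { }, right has 1 {mint}.
  Root pear: left subtree has 3 nodes {moss, cedar, fig}, right has 3 {aster, elm, teak}.
    Root moss: left subtree has 0 nodes { }, right has 2 {cedar, fig}.
      Root fig: left subtree has 1 node {cedar}, right has 0 { }.
    Root aster: left subtree has 0 nodes { }, right has 2 {elm, teak}.
      Root teak: left subtree has 1 node {elm}, right has 0 { }.

poppy reed mint pear moss fig cedar aster teak elm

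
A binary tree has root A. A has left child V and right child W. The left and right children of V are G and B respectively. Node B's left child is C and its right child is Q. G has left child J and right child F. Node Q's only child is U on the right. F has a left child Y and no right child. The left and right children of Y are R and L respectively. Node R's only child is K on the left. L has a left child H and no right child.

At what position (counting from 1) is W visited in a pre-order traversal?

Pre-order visits the node, then its left subtree, then its right subtree.
Visit A.
At A: go left to V.
  Visit V.
  At V: go left to G.
    Visit G.
    At G: go left to J.
      J is a leaf — visit J.
    At G: go right to F.
      Visit F.
      At F: go left to Y.
        Visit Y.
        At Y: go left to R.
          Visit R.
          At R: go left to K.
            K is a leaf — visit K.
          At R: no right child.
        At Y: go right to L.
          Visit L.
          At L: go left to H.
            H is a leaf — visit H.
          At L: no right child.
      At F: no right child.
  At V: go right to B.
    Visit B.
    At B: go left to C.
      C is a leaf — visit C.
    At B: go right to Q.
      Visit Q.
      At Q: no left child.
      At Q: go right to U.
        U is a leaf — visit U.
At A: go right to W.
  W is a leaf — visit W.
Full pre-order sequence: A, V, G, J, F, Y, R, K, L, H, B, C, Q, U, W.

15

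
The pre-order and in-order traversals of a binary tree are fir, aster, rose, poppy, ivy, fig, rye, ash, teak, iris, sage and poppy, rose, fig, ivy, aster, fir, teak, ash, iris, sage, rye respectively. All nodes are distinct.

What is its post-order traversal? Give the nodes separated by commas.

The first element of pre-order is the root; it splits in-order into left and right subtrees.
Root fir: left subtree has 5 nodes {poppy, rose, fig, ivy, aster}, right has 5 {teak, ash, iris, sage, rye}.
  Root aster: left subtree has 4 nodes {poppy, rose, fig, ivy}, right has 0 { }.
    Root rose: left subtree has 1 node {poppy}, right has 2 {fig, ivy}.
      Root ivy: left subtree has 1 node {fig}, right has 0 { }.
  Root rye: left subtree has 4 nodes {teak, ash, iris, sage}, right has 0 { }.
    Root ash: left subtree has 1 node {teak}, right has 2 {iris, sage}.
      Root iris: left subtree has 0 nodes { }, right has 1 {sage}.

poppy, fig, ivy, rose, aster, teak, sage, iris, ash, rye, fir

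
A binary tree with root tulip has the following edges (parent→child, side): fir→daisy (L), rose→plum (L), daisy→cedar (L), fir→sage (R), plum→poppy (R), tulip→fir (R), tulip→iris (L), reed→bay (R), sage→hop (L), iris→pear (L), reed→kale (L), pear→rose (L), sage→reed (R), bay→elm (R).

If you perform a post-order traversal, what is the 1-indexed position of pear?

Post-order visits the left subtree, then the right subtree, then the node.
At tulip: go left to iris.
  At iris: go left to pear.
    At pear: go left to rose.
      At rose: go left to plum.
        At plum: no left child.
        At plum: go right to poppy.
          poppy is a leaf — visit poppy.
        Visit plum.
      At rose: no right child.
      Visit rose.
    At pear: no right child.
    Visit pear.
  At iris: no right child.
  Visit iris.
At tulip: go right to fir.
  At fir: go left to daisy.
    At daisy: go left to cedar.
      cedar is a leaf — visit cedar.
    At daisy: no right child.
    Visit daisy.
  At fir: go right to sage.
    At sage: go left to hop.
      hop is a leaf — visit hop.
    At sage: go right to reed.
      At reed: go left to kale.
        kale is a leaf — visit kale.
      At reed: go right to bay.
        At bay: no left child.
        At bay: go right to elm.
          elm is a leaf — visit elm.
        Visit bay.
      Visit reed.
    Visit sage.
  Visit fir.
Visit tulip.
Full post-order sequence: poppy, plum, rose, pear, iris, cedar, daisy, hop, kale, elm, bay, reed, sage, fir, tulip.

4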